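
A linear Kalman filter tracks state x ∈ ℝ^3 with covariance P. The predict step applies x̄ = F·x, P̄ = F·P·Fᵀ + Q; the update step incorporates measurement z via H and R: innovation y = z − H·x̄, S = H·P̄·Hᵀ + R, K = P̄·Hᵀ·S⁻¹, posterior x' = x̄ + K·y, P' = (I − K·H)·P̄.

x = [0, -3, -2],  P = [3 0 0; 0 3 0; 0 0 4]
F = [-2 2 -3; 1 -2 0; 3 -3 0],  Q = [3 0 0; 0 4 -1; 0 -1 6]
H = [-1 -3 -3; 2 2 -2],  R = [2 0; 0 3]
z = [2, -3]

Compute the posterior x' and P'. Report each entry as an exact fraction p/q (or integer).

x̄ = F·x = [0, 6, 9]
P̄ = F·P·Fᵀ + Q = [63 -18 -36; -18 19 26; -36 26 60]
y = z − H·x̄ = [47, 3]
S = H·P̄·Hᵀ + R = [920 408; 408 507]
K = P̄·Hᵀ·S⁻¹ = [-5301/99992 4527/12499; -12973/99992 217/37497; -9239/49996 -4778/37497]
x' = x̄ + K·y = [-140499/99992, -8043/99992, -3381/49996]
P' = (I − K·H)·P̄ = [957303/99992 -609273/99992 146853/49996; -609273/99992 1232821/299976 -298801/149988; 146853/49996 -298801/149988 85213/74994]

x' = [-140499/99992, -8043/99992, -3381/49996]
P' = [957303/99992 -609273/99992 146853/49996; -609273/99992 1232821/299976 -298801/149988; 146853/49996 -298801/149988 85213/74994]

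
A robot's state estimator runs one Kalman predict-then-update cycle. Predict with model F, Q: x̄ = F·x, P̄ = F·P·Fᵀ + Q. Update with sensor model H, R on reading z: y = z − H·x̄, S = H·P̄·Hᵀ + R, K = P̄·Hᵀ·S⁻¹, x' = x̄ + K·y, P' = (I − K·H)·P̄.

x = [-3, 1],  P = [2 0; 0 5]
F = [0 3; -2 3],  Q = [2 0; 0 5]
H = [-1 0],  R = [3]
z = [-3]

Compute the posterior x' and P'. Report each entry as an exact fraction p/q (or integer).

x' = [3, 9]
P' = [141/50 27/10; 27/10 35/2]

x̄ = F·x = [3, 9]
P̄ = F·P·Fᵀ + Q = [47 45; 45 58]
y = z − H·x̄ = [0]
S = H·P̄·Hᵀ + R = [50]
K = P̄·Hᵀ·S⁻¹ = [-47/50; -9/10]
x' = x̄ + K·y = [3, 9]
P' = (I − K·H)·P̄ = [141/50 27/10; 27/10 35/2]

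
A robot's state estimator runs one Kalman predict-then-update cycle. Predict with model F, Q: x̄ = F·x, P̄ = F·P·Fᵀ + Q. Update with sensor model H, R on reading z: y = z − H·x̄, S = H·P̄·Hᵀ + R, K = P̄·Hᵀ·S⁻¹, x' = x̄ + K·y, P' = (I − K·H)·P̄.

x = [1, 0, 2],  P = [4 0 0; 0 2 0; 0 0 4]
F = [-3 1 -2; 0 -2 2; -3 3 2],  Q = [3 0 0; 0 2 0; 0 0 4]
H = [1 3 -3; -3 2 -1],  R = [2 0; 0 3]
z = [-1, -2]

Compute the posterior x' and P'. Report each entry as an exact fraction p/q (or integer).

x' = [89014/128951, 101312/128951, 176711/128951]
P' = [203778/128951 568490/128951 628414/128951; 568490/128951 1938558/128951 2129532/128951; 628414/128951 2129532/128951 2366310/128951]

x̄ = F·x = [-7, 4, 1]
P̄ = F·P·Fᵀ + Q = [57 -20 26; -20 26 4; 26 4 74]
y = z − H·x̄ = [-3, -30]
S = H·P̄·Hᵀ + R = [611 519; 519 1074]
K = P̄·Hᵀ·S⁻¹ = [12003/128951 -34256/128951; -2216/128951 14038/128951; -40960/128951 2504/128951]
x' = x̄ + K·y = [89014/128951, 101312/128951, 176711/128951]
P' = (I − K·H)·P̄ = [203778/128951 568490/128951 628414/128951; 568490/128951 1938558/128951 2129532/128951; 628414/128951 2129532/128951 2366310/128951]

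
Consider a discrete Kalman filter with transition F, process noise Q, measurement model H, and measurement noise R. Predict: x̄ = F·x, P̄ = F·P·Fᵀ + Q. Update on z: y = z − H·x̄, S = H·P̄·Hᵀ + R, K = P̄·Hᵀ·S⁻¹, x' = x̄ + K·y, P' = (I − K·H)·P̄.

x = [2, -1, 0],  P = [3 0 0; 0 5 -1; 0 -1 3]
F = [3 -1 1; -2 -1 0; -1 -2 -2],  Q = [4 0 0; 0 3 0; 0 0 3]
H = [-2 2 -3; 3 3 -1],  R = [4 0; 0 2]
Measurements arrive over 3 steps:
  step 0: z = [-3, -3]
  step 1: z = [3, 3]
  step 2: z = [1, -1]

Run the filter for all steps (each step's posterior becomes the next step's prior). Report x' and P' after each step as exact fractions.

step 0: x̄ = F·x = [7, -3, 0]
step 0: P̄ = F·P·Fᵀ + Q = [41 -12 -5; -12 20 14; -5 14 30]
step 0: y = z − H·x̄ = [17, -15]
step 0: S = H·P̄·Hᵀ + R = [386 -155; -155 311]
step 0: K = P̄·Hᵀ·S⁻¹ = [-14041/96021 21407/96021; 8392/96021 7270/96021; -16637/96021 -9218/96021]
step 0: x' = x̄ + K·y = [112345/96021, -254449/96021, -144559/96021]
step 0: P' = (I − K·H)·P̄ = [689686/96021 -1057420/96021 -1146016/96021; -1057420/96021 1663096/96021 1802488/96021; -1146016/96021 1802488/96021 1987852/96021]
step 1: x̄ = F·x = [148975/32007, 29759/96021, 228557/32007]
step 1: P̄ = F·P·Fᵀ + Q = [678406/10669 -309352/32007 1176738/10669; -309352/32007 480223/96021 -520208/32007; 1176738/10669 -520208/32007 2354189/10669]
step 1: y = z − H·x̄ = [3179408/96021, -50702/10669]
step 1: S = H·P̄·Hᵀ + R = [370656541/96021 -3017457/10669; -3017457/10669 1085280/10669]
step 1: K = P̄·Hᵀ·S⁻¹ = [-1088380488/10007832977 6113003054/30023498931; 274723075/10007832977 2958878915/30023498931; -2422867497/10007832977 -2066539942/30023498931]
step 1: x' = x̄ + K·y = [2578207271/30023498931, 22533089879/30023498931, -16461097051/30023498931]
step 1: P' = (I − K·H)·P̄ = [35718819482/30023498931 -49024061446/30023498931 -52141732000/30023498931; -49024061446/30023498931 79103038928/30023498931 84319174616/30023498931; -52141732000/30023498931 84319174616/30023498931 100665407732/30023498931]
step 2: x̄ = F·x = [-10419855039/10007832977, -9229834807/10007832977, -14722192927/30023498931]
step 2: P̄ = F·P·Fᵀ + Q = [144662481722/10007832977 -22073842378/10007832977 153277078392/10007832977; -22073842378/10007832977 38650855955/10007832977 -18468389726/10007832977; 153277078392/10007832977 -18468389726/10007832977 1114753326059/30023498931]
step 2: y = z − H·x̄ = [-7094400414/10007832977, 132101516756/30023498931]
step 2: S = H·P̄·Hᵀ + R = [6355081017233/10007832977 -391103690301/10007832977; -391103690301/10007832977 2505716556800/30023498931]
step 2: K = P̄·Hᵀ·S⁻¹ = [-173477370076440/1545304110343061 315601752938616/1545304110343061; 52275708614223/1545304110343061 150656404953975/1545304110343061; -361258362244845/1545304110343061 -108399150561890/1545304110343061]
step 2: x' = x̄ + K·y = [-97320783205131/1545304110343061, -799352529609137/1545304110343061, -978607559736987/1545304110343061]
step 2: P' = (I − K·H)·P̄ = [1821993085185506/1545304110343061 -2493486277014730/1545304110343061 -2645683081364904/1545304110343061; -2493486277014730/1545304110343061 4017597806061284/1545304110343061 4271021777231712/1545304110343061; -2645683081364904/1545304110343061 4271021777231712/1545304110343061 5092814388724204/1545304110343061]

step 0: x' = [112345/96021, -254449/96021, -144559/96021], P' = [689686/96021 -1057420/96021 -1146016/96021; -1057420/96021 1663096/96021 1802488/96021; -1146016/96021 1802488/96021 1987852/96021]
step 1: x' = [2578207271/30023498931, 22533089879/30023498931, -16461097051/30023498931], P' = [35718819482/30023498931 -49024061446/30023498931 -52141732000/30023498931; -49024061446/30023498931 79103038928/30023498931 84319174616/30023498931; -52141732000/30023498931 84319174616/30023498931 100665407732/30023498931]
step 2: x' = [-97320783205131/1545304110343061, -799352529609137/1545304110343061, -978607559736987/1545304110343061], P' = [1821993085185506/1545304110343061 -2493486277014730/1545304110343061 -2645683081364904/1545304110343061; -2493486277014730/1545304110343061 4017597806061284/1545304110343061 4271021777231712/1545304110343061; -2645683081364904/1545304110343061 4271021777231712/1545304110343061 5092814388724204/1545304110343061]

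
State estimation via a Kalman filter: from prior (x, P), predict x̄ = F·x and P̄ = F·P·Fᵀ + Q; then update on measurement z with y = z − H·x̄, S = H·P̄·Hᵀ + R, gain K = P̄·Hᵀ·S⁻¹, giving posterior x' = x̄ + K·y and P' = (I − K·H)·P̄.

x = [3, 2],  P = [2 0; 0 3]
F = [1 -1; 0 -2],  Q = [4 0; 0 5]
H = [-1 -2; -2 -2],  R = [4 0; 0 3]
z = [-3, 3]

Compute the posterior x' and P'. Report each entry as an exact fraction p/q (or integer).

x̄ = F·x = [1, -4]
P̄ = F·P·Fᵀ + Q = [9 6; 6 17]
y = z − H·x̄ = [-10, -3]
S = H·P̄·Hᵀ + R = [105 122; 122 155]
K = P̄·Hᵀ·S⁻¹ = [405/1391 -588/1391; -588/1391 50/1391]
x' = x̄ + K·y = [-895/1391, 166/1391]
P' = (I − K·H)·P̄ = [3384/1391 -2502/1391; -2502/1391 2427/1391]

x' = [-895/1391, 166/1391]
P' = [3384/1391 -2502/1391; -2502/1391 2427/1391]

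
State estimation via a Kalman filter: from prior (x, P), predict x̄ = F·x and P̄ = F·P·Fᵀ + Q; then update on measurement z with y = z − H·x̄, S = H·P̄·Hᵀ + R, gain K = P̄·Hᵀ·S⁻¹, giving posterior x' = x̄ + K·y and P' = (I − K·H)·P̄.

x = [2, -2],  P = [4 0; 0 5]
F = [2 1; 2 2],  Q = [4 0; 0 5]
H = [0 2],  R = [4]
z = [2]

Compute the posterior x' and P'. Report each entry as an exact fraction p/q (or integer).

x' = [55/21, 41/42]
P' = [187/21 13/21; 13/21 41/42]

x̄ = F·x = [2, 0]
P̄ = F·P·Fᵀ + Q = [25 26; 26 41]
y = z − H·x̄ = [2]
S = H·P̄·Hᵀ + R = [168]
K = P̄·Hᵀ·S⁻¹ = [13/42; 41/84]
x' = x̄ + K·y = [55/21, 41/42]
P' = (I − K·H)·P̄ = [187/21 13/21; 13/21 41/42]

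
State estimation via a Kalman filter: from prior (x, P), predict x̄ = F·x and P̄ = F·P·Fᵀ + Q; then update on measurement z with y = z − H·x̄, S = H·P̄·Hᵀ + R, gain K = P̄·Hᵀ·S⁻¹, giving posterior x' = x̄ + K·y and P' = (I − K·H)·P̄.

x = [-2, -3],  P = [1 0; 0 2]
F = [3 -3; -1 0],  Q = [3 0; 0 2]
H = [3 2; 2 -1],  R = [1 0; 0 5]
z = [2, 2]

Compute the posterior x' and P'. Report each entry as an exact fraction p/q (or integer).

x' = [2766/5339, 1789/5339]
P' = [1851/5339 -2283/5339; -2283/5339 3984/5339]

x̄ = F·x = [3, 2]
P̄ = F·P·Fᵀ + Q = [30 -3; -3 3]
y = z − H·x̄ = [-11, -2]
S = H·P̄·Hᵀ + R = [247 171; 171 140]
K = P̄·Hᵀ·S⁻¹ = [987/5339 63/281; 1119/5339 -90/281]
x' = x̄ + K·y = [2766/5339, 1789/5339]
P' = (I − K·H)·P̄ = [1851/5339 -2283/5339; -2283/5339 3984/5339]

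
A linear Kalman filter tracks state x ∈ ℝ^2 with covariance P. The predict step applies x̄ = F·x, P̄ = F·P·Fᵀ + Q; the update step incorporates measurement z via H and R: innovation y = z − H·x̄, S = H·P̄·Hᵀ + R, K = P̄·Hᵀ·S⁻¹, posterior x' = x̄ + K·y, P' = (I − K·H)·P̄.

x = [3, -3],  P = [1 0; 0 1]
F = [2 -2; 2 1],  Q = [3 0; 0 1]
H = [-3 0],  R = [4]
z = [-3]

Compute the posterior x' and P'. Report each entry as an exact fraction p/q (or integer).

x̄ = F·x = [12, 3]
P̄ = F·P·Fᵀ + Q = [11 2; 2 6]
y = z − H·x̄ = [33]
S = H·P̄·Hᵀ + R = [103]
K = P̄·Hᵀ·S⁻¹ = [-33/103; -6/103]
x' = x̄ + K·y = [147/103, 111/103]
P' = (I − K·H)·P̄ = [44/103 8/103; 8/103 582/103]

x' = [147/103, 111/103]
P' = [44/103 8/103; 8/103 582/103]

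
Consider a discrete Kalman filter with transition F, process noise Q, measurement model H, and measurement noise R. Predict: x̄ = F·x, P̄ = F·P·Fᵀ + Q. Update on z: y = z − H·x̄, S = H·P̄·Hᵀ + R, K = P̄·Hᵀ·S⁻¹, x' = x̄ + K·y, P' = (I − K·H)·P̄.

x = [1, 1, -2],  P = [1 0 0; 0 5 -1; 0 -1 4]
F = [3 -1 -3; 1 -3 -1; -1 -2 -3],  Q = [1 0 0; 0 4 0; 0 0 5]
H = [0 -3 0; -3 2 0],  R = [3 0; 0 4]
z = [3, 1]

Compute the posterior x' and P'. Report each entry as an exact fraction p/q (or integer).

x̄ = F·x = [8, 0, 3]
P̄ = F·P·Fᵀ + Q = [45 20 34; 20 48 30; 34 30 50]
y = z − H·x̄ = [3, 25]
S = H·P̄·Hᵀ + R = [435 -108; -108 361]
K = P̄·Hᵀ·S⁻¹ = [-10640/48457 -15935/48457; -16032/48457 36/48457; -12342/48457 -9330/48457]
x' = x̄ + K·y = [-42639/48457, -47196/48457, -124905/48457]
P' = (I − K·H)·P̄ = [28340/48457 10640/48457 20668/48457; 10640/48457 16032/48457 12342/48457; 20668/48457 12342/48457 920210/48457]

x' = [-42639/48457, -47196/48457, -124905/48457]
P' = [28340/48457 10640/48457 20668/48457; 10640/48457 16032/48457 12342/48457; 20668/48457 12342/48457 920210/48457]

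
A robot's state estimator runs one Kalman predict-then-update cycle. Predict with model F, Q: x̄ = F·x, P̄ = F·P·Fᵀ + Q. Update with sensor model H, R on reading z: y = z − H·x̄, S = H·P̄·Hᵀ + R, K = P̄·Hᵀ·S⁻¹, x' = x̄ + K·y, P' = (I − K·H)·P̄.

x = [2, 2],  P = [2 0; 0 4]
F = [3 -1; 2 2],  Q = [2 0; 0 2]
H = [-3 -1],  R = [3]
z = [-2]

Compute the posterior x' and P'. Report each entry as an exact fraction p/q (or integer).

x' = [-292/269, 1468/269]
P' = [680/269 -1812/269; -1812/269 5550/269]

x̄ = F·x = [4, 8]
P̄ = F·P·Fᵀ + Q = [24 4; 4 26]
y = z − H·x̄ = [18]
S = H·P̄·Hᵀ + R = [269]
K = P̄·Hᵀ·S⁻¹ = [-76/269; -38/269]
x' = x̄ + K·y = [-292/269, 1468/269]
P' = (I − K·H)·P̄ = [680/269 -1812/269; -1812/269 5550/269]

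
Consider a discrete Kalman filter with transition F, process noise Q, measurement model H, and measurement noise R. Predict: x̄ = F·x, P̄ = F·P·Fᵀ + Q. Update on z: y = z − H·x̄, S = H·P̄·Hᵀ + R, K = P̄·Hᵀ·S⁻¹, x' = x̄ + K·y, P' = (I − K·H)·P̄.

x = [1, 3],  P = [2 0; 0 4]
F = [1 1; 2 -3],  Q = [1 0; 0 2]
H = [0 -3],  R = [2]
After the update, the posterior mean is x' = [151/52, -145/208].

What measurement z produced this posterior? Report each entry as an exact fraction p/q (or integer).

z = [2]

x̄ = F·x = [4, -7]
P̄ = F·P·Fᵀ + Q = [7 -8; -8 46]
S = H·P̄·Hᵀ + R = [416]
K = P̄·Hᵀ·S⁻¹ = [3/52; -69/208]
x' − x̄ = [-57/52, 1311/208] = K·y
y = (KᵀK)⁻¹·Kᵀ·(x' − x̄) = [-19]
z = y + H·x̄ = [-19] + [21] = [2]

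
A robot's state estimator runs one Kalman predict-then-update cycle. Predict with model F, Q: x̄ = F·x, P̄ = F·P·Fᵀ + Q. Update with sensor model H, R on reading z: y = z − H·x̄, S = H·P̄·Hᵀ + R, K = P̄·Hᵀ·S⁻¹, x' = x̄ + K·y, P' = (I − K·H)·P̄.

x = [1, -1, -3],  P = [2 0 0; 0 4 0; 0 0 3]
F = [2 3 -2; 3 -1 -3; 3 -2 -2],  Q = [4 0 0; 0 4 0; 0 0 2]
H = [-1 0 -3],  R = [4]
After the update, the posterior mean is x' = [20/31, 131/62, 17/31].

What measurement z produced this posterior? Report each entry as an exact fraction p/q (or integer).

x̄ = F·x = [5, 13, 11]
P̄ = F·P·Fᵀ + Q = [60 18 0; 18 53 44; 0 44 48]
S = H·P̄·Hᵀ + R = [496]
K = P̄·Hᵀ·S⁻¹ = [-15/124; -75/248; -9/31]
x' − x̄ = [-135/31, -675/62, -324/31] = K·y
y = (KᵀK)⁻¹·Kᵀ·(x' − x̄) = [36]
z = y + H·x̄ = [36] + [-38] = [-2]

z = [-2]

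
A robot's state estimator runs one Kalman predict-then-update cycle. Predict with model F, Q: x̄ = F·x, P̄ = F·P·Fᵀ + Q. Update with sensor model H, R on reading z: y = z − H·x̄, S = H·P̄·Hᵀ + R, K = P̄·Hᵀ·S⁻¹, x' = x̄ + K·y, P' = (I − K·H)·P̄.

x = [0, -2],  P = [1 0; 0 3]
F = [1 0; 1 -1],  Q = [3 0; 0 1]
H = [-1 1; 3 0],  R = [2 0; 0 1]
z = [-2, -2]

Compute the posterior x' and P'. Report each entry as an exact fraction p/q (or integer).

x̄ = F·x = [0, 2]
P̄ = F·P·Fᵀ + Q = [4 1; 1 5]
y = z − H·x̄ = [-4, -2]
S = H·P̄·Hᵀ + R = [9 -9; -9 37]
K = P̄·Hᵀ·S⁻¹ = [-1/84 9/28; 25/36 1/4]
x' = x̄ + K·y = [-25/42, -23/18]
P' = (I − K·H)·P̄ = [3/28 1/12; 1/12 53/36]

x' = [-25/42, -23/18]
P' = [3/28 1/12; 1/12 53/36]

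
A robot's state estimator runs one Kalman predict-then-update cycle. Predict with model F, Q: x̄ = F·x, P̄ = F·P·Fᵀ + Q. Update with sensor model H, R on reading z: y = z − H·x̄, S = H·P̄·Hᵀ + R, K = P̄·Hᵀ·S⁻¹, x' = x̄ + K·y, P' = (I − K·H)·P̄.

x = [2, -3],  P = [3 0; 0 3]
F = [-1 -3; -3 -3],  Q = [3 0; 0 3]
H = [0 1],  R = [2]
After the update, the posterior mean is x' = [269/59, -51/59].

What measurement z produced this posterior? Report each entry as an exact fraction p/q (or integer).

x̄ = F·x = [7, 3]
P̄ = F·P·Fᵀ + Q = [33 36; 36 57]
S = H·P̄·Hᵀ + R = [59]
K = P̄·Hᵀ·S⁻¹ = [36/59; 57/59]
x' − x̄ = [-144/59, -228/59] = K·y
y = (KᵀK)⁻¹·Kᵀ·(x' − x̄) = [-4]
z = y + H·x̄ = [-4] + [3] = [-1]

z = [-1]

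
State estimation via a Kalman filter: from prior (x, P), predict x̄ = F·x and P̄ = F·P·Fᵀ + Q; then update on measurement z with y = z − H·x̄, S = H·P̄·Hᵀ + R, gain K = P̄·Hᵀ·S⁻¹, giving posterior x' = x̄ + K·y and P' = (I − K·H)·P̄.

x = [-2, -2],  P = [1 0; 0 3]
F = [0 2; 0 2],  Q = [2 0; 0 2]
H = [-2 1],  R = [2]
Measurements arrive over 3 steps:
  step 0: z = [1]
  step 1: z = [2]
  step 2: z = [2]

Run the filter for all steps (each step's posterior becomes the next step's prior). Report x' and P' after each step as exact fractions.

step 0: x' = [-2, -11/4], P' = [10/3 16/3; 16/3 59/6]
step 1: x' = [-28/11, -65/22], P' = [366/77 86/11; 86/11 156/11]
step 2: x' = [-464/189, -151/54], P' = [958/189 226/27; 226/27 409/27]

step 0: x̄ = F·x = [-4, -4]
step 0: P̄ = F·P·Fᵀ + Q = [14 12; 12 14]
step 0: y = z − H·x̄ = [-3]
step 0: S = H·P̄·Hᵀ + R = [24]
step 0: K = P̄·Hᵀ·S⁻¹ = [-2/3; -5/12]
step 0: x' = x̄ + K·y = [-2, -11/4]
step 0: P' = (I − K·H)·P̄ = [10/3 16/3; 16/3 59/6]
step 1: x̄ = F·x = [-11/2, -11/2]
step 1: P̄ = F·P·Fᵀ + Q = [124/3 118/3; 118/3 124/3]
step 1: y = z − H·x̄ = [-7/2]
step 1: S = H·P̄·Hᵀ + R = [154/3]
step 1: K = P̄·Hᵀ·S⁻¹ = [-65/77; -8/11]
step 1: x' = x̄ + K·y = [-28/11, -65/22]
step 1: P' = (I − K·H)·P̄ = [366/77 86/11; 86/11 156/11]
step 2: x̄ = F·x = [-65/11, -65/11]
step 2: P̄ = F·P·Fᵀ + Q = [646/11 624/11; 624/11 646/11]
step 2: y = z − H·x̄ = [-43/11]
step 2: S = H·P̄·Hᵀ + R = [756/11]
step 2: K = P̄·Hᵀ·S⁻¹ = [-167/189; -43/54]
step 2: x' = x̄ + K·y = [-464/189, -151/54]
step 2: P' = (I − K·H)·P̄ = [958/189 226/27; 226/27 409/27]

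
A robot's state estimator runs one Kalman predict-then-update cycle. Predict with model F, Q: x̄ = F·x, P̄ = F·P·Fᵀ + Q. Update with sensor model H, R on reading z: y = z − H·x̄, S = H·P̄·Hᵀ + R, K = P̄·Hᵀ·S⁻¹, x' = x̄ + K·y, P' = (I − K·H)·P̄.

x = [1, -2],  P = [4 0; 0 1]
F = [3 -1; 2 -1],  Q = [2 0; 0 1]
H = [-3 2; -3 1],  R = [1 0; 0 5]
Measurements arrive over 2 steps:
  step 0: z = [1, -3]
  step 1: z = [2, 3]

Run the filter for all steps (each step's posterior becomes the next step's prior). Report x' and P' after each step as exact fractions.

step 0: x̄ = F·x = [5, 4]
step 0: P̄ = F·P·Fᵀ + Q = [39 25; 25 18]
step 0: y = z − H·x̄ = [8, 8]
step 0: S = H·P̄·Hᵀ + R = [124 162; 162 224]
step 0: K = P̄·Hᵀ·S⁻¹ = [-26/383 -277/766; 249/766 -375/766]
step 0: x' = x̄ + K·y = [599/383, 1028/383]
step 0: P' = (I − K·H)·P̄ = [453/383 1333/766; 1333/766 1062/383]
step 1: x̄ = F·x = [769/383, 170/383]
step 1: P̄ = F·P·Fᵀ + Q = [1906/383 895/766; 895/766 591/383]
step 1: y = z − H·x̄ = [2733/383, 3286/383]
step 1: S = H·P̄·Hᵀ + R = [14531/383 28617/766; 28617/766 16975/383]
step 1: K = P̄·Hᵀ·S⁻¹ = [-67441/437917 -79120/437917; 83847/437917 -90063/437917]
step 1: x' = x̄ + K·y = [-280800/437917, 19981/437917]
step 1: P' = (I − K·H)·P̄ = [241253/437917 328159/437917; 328159/437917 534162/437917]

step 0: x' = [599/383, 1028/383], P' = [453/383 1333/766; 1333/766 1062/383]
step 1: x' = [-280800/437917, 19981/437917], P' = [241253/437917 328159/437917; 328159/437917 534162/437917]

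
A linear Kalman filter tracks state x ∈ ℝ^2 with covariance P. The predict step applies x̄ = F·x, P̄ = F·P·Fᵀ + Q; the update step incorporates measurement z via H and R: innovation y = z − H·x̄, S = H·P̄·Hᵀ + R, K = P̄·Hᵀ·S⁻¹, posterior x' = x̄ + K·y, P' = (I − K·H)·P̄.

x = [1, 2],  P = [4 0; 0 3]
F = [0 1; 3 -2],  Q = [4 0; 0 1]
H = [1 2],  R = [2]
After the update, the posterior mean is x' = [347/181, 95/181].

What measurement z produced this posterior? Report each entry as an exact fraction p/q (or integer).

z = [3]

x̄ = F·x = [2, -1]
P̄ = F·P·Fᵀ + Q = [7 -6; -6 49]
S = H·P̄·Hᵀ + R = [181]
K = P̄·Hᵀ·S⁻¹ = [-5/181; 92/181]
x' − x̄ = [-15/181, 276/181] = K·y
y = (KᵀK)⁻¹·Kᵀ·(x' − x̄) = [3]
z = y + H·x̄ = [3] + [0] = [3]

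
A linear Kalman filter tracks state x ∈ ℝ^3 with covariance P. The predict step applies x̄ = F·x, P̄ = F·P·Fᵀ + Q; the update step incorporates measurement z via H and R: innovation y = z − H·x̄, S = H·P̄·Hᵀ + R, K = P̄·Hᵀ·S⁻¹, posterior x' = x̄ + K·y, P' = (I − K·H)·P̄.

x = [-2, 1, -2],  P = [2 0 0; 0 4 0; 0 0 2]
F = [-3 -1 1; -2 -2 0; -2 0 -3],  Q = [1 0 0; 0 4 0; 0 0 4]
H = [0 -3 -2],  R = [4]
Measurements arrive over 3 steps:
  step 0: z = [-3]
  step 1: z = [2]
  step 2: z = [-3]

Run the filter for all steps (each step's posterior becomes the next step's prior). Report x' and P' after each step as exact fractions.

step 0: x̄ = F·x = [3, 2, 10]
step 0: P̄ = F·P·Fᵀ + Q = [25 20 6; 20 28 8; 6 8 30]
step 0: y = z − H·x̄ = [23]
step 0: S = H·P̄·Hᵀ + R = [472]
step 0: K = P̄·Hᵀ·S⁻¹ = [-9/59; -25/118; -21/118]
step 0: x' = x̄ + K·y = [-30/59, -339/118, 697/118]
step 0: P' = (I − K·H)·P̄ = [827/59 280/59 -402/59; 280/59 402/59 -578/59; -402/59 -578/59 888/59]
step 1: x̄ = F·x = [608/59, 399/59, -1971/118]
step 1: P̄ = F·P·Fᵀ + Q = [14040/59 9966/59 -1690/59; 9966/59 7392/59 -1452/59; -1690/59 -1452/59 6712/59]
step 1: y = z − H·x̄ = [-656/59]
step 1: S = H·P̄·Hᵀ + R = [76188/59]
step 1: K = P̄·Hᵀ·S⁻¹ = [-13259/38094; -1606/6349; -2267/19047]
step 1: x' = x̄ + K·y = [269992/19047, 60793/6349, -585887/38094]
step 1: P' = (I − K·H)·P̄ = [1552861/19047 350614/6349 -1564504/19047; 350614/6349 270864/6349 -403084/6349; -1564504/19047 -403084/6349 1818412/19047]
step 2: x̄ = F·x = [-2570597/38094, -904742/19047, 677693/38094]
step 2: P̄ = F·P·Fᵀ + Q = [34742380/19047 24904598/19047 -8613670/19047; 24904598/19047 17952736/19047 -6223724/19047; -8613670/19047 -6223724/19047 3879292/19047]
step 2: y = z − H·x̄ = [-2093674/19047]
step 2: S = H·P̄·Hᵀ + R = [102483292/19047]
step 2: K = P̄·Hᵀ·S⁻¹ = [-28743227/51241646; -10352690/25620823; 2728147/25620823]
step 2: x' = x̄ + K·y = [-298307539/51241646, -79019098/25620823, 311826089/51241646]
step 2: P' = (I − K·H)·P̄ = [3357760813/25620823 2254258402/25620823 -3352644376/25620823; 2254258402/25620823 1640736624/25620823 -2440399556/25620823; -3352644376/25620823 -2440399556/25620823 3655143040/25620823]

step 0: x' = [-30/59, -339/118, 697/118], P' = [827/59 280/59 -402/59; 280/59 402/59 -578/59; -402/59 -578/59 888/59]
step 1: x' = [269992/19047, 60793/6349, -585887/38094], P' = [1552861/19047 350614/6349 -1564504/19047; 350614/6349 270864/6349 -403084/6349; -1564504/19047 -403084/6349 1818412/19047]
step 2: x' = [-298307539/51241646, -79019098/25620823, 311826089/51241646], P' = [3357760813/25620823 2254258402/25620823 -3352644376/25620823; 2254258402/25620823 1640736624/25620823 -2440399556/25620823; -3352644376/25620823 -2440399556/25620823 3655143040/25620823]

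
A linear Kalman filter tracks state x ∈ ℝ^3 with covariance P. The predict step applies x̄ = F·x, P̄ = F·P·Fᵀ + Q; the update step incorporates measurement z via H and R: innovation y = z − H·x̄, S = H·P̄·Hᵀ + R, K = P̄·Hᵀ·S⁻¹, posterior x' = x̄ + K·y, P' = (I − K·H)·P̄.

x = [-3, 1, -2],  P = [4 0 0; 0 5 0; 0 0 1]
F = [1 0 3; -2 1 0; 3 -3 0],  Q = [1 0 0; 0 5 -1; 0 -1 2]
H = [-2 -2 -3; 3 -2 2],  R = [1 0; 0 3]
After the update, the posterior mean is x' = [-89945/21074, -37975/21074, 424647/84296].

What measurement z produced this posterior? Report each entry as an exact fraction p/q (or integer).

x̄ = F·x = [-9, 7, -12]
P̄ = F·P·Fᵀ + Q = [14 -8 12; -8 26 -40; 12 -40 83]
S = H·P̄·Hᵀ + R = [508 -698; -698 1125]
K = P̄·Hᵀ·S⁻¹ = [809/21074 1019/10537; -3597/21074 -2577/10537; -20289/84296 4271/42148]
x' − x̄ = [99721/21074, -185493/21074, 1436199/84296] = K·y
y = (KᵀK)⁻¹·Kᵀ·(x' − x̄) = [-43, 66]
z = y + H·x̄ = [-43, 66] + [40, -65] = [-3, 1]

z = [-3, 1]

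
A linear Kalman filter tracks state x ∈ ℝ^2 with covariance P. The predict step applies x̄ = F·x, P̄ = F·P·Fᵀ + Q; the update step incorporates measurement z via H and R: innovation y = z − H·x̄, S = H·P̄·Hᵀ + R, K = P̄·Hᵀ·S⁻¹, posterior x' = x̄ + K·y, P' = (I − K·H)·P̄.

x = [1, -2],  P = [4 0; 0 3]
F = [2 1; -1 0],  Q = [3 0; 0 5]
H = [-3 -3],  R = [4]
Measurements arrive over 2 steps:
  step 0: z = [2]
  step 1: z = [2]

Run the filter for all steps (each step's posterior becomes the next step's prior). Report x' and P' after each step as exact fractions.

step 0: x' = [42/139, -136/139], P' = [1294/139 -1238/139; -1238/139 1242/139]
step 1: x' = [-1027/2776, -825/2776], P' = [132029/11104 -129897/11104; -129897/11104 132453/11104]

step 0: x̄ = F·x = [0, -1]
step 0: P̄ = F·P·Fᵀ + Q = [22 -8; -8 9]
step 0: y = z − H·x̄ = [-1]
step 0: S = H·P̄·Hᵀ + R = [139]
step 0: K = P̄·Hᵀ·S⁻¹ = [-42/139; -3/139]
step 0: x' = x̄ + K·y = [42/139, -136/139]
step 0: P' = (I − K·H)·P̄ = [1294/139 -1238/139; -1238/139 1242/139]
step 1: x̄ = F·x = [-52/139, -42/139]
step 1: P̄ = F·P·Fᵀ + Q = [1883/139 -1350/139; -1350/139 1989/139]
step 1: y = z − H·x̄ = [-4/139]
step 1: S = H·P̄·Hᵀ + R = [11104/139]
step 1: K = P̄·Hᵀ·S⁻¹ = [-1599/11104; -1917/11104]
step 1: x' = x̄ + K·y = [-1027/2776, -825/2776]
step 1: P' = (I − K·H)·P̄ = [132029/11104 -129897/11104; -129897/11104 132453/11104]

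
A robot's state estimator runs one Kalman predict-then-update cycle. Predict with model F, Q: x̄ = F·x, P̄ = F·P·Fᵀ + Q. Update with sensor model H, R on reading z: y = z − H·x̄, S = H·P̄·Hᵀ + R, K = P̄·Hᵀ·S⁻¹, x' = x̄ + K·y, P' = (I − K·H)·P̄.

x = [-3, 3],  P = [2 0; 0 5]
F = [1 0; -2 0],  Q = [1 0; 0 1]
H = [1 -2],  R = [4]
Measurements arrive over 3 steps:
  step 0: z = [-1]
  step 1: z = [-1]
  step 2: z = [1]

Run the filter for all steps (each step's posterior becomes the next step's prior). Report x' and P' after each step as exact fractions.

step 0: x̄ = F·x = [-3, 6]
step 0: P̄ = F·P·Fᵀ + Q = [3 -4; -4 9]
step 0: y = z − H·x̄ = [14]
step 0: S = H·P̄·Hᵀ + R = [59]
step 0: K = P̄·Hᵀ·S⁻¹ = [11/59; -22/59]
step 0: x' = x̄ + K·y = [-23/59, 46/59]
step 0: P' = (I − K·H)·P̄ = [56/59 6/59; 6/59 47/59]
step 1: x̄ = F·x = [-23/59, 46/59]
step 1: P̄ = F·P·Fᵀ + Q = [115/59 -112/59; -112/59 283/59]
step 1: y = z − H·x̄ = [56/59]
step 1: S = H·P̄·Hᵀ + R = [1931/59]
step 1: K = P̄·Hᵀ·S⁻¹ = [339/1931; -678/1931]
step 1: x' = x̄ + K·y = [-431/1931, 862/1931]
step 1: P' = (I − K·H)·P̄ = [1816/1931 230/1931; 230/1931 1471/1931]
step 2: x̄ = F·x = [-431/1931, 862/1931]
step 2: P̄ = F·P·Fᵀ + Q = [3747/1931 -3632/1931; -3632/1931 9195/1931]
step 2: y = z − H·x̄ = [4086/1931]
step 2: S = H·P̄·Hᵀ + R = [62779/1931]
step 2: K = P̄·Hᵀ·S⁻¹ = [11011/62779; -22022/62779]
step 2: x' = x̄ + K·y = [9287/62779, -18574/62779]
step 2: P' = (I − K·H)·P̄ = [59032/62779 7494/62779; 7494/62779 47791/62779]

step 0: x' = [-23/59, 46/59], P' = [56/59 6/59; 6/59 47/59]
step 1: x' = [-431/1931, 862/1931], P' = [1816/1931 230/1931; 230/1931 1471/1931]
step 2: x' = [9287/62779, -18574/62779], P' = [59032/62779 7494/62779; 7494/62779 47791/62779]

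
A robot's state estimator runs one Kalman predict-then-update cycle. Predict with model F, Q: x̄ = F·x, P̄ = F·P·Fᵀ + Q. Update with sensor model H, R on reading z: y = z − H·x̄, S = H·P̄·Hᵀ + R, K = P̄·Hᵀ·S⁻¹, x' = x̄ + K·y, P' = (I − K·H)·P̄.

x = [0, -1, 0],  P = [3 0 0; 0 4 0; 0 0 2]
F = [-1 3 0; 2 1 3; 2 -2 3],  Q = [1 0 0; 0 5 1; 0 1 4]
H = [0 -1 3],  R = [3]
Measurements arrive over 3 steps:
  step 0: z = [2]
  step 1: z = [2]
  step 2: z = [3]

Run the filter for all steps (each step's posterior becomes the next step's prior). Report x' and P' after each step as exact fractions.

step 0: x' = [-97/59, -84/59, 73/354], P' = [824/59 834/59 262/59; 834/59 2151/59 722/59; 262/59 722/59 1571/354]
step 1: x' = [-682/645, -13493/4730, -361/1290], P' = [140609/3225 85223/1075 83296/3225; 85223/1075 4409271/23650 132599/2150; 83296/3225 132599/2150 133723/6450]
step 2: x' = [87153950/158719553, 399064155/158719553, 292525643/158719553], P' = [9818668182/158719553 19219682001/158719553 6291041378/158719553; 19219682001/158719553 44950927479/158719553 14864226843/158719553; 6291041378/158719553 14864226843/158719553 4967772632/158719553]

step 0: x̄ = F·x = [-3, -1, 2]
step 0: P̄ = F·P·Fᵀ + Q = [40 6 -30; 6 39 23; -30 23 50]
step 0: y = z − H·x̄ = [-5]
step 0: S = H·P̄·Hᵀ + R = [354]
step 0: K = P̄·Hᵀ·S⁻¹ = [-16/59; 5/59; 127/354]
step 0: x' = x̄ + K·y = [-97/59, -84/59, 73/354]
step 0: P' = (I − K·H)·P̄ = [824/59 834/59 262/59; 834/59 2151/59 722/59; 262/59 722/59 1571/354]
step 1: x̄ = F·x = [-155/59, -483/118, 21/118]
step 1: P̄ = F·P·Fᵀ + Q = [15238/59 14687/59 -2170/59; 14687/59 37821/118 1439/118; -2170/59 1439/118 4601/118]
step 1: y = z − H·x̄ = [-155/59]
step 1: S = H·P̄·Hᵀ + R = [35475/59]
step 1: K = P̄·Hᵀ·S⁻¹ = [-1927/3225; -5584/11825; 562/3225]
step 1: x' = x̄ + K·y = [-682/645, -13493/4730, -361/1290]
step 1: P' = (I − K·H)·P̄ = [140609/3225 85223/1075 83296/3225; 85223/1075 4409271/23650 132599/2150; 83296/3225 132599/2150 133723/6450]
step 2: x̄ = F·x = [-106433/14190, -8240/1419, 39037/14190]
step 2: P̄ = F·P·Fᵀ + Q = [88466357/70950 1910092/1419 -6671563/70950; 1910092/1419 2198767/1419 -63182/1419; -6671563/70950 -63182/1419 3290417/70950]
step 2: y = z − H·x̄ = [-156941/14190]
step 2: S = H·P̄·Hᵀ + R = [158719553/70950]
step 2: K = P̄·Hᵀ·S⁻¹ = [-115519289/158719553; -119415650/158719553; 13030351/158719553]
step 2: x' = x̄ + K·y = [87153950/158719553, 399064155/158719553, 292525643/158719553]
step 2: P' = (I − K·H)·P̄ = [9818668182/158719553 19219682001/158719553 6291041378/158719553; 19219682001/158719553 44950927479/158719553 14864226843/158719553; 6291041378/158719553 14864226843/158719553 4967772632/158719553]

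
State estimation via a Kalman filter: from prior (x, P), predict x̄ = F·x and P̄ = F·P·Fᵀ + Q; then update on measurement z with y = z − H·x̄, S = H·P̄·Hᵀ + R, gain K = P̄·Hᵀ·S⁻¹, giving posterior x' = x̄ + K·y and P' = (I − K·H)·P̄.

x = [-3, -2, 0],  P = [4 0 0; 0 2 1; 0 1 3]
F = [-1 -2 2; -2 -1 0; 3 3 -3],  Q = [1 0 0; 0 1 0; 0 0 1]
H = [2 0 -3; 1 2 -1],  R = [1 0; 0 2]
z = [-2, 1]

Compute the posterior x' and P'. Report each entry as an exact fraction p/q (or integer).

x̄ = F·x = [7, 8, -15]
P̄ = F·P·Fᵀ + Q = [17 10 -30; 10 19 -27; -30 -27 64]
y = z − H·x̄ = [-61, -37]
S = H·P̄·Hᵀ + R = [1005 578; 578 367]
K = P̄·Hᵀ·S⁻¹ = [6782/34751 -4337/34751; -6283/34751 16997/34751; -6940/34751 -3084/34751]
x' = x̄ + K·y = [-9976/34751, 32382/34751, 16183/34751]
P' = (I − K·H)·P̄ = [40378/34751 -12197/34751 24658/34751; -12197/34751 20077/34751 -6037/34751; 24658/34751 -6037/34751 18752/34751]

x' = [-9976/34751, 32382/34751, 16183/34751]
P' = [40378/34751 -12197/34751 24658/34751; -12197/34751 20077/34751 -6037/34751; 24658/34751 -6037/34751 18752/34751]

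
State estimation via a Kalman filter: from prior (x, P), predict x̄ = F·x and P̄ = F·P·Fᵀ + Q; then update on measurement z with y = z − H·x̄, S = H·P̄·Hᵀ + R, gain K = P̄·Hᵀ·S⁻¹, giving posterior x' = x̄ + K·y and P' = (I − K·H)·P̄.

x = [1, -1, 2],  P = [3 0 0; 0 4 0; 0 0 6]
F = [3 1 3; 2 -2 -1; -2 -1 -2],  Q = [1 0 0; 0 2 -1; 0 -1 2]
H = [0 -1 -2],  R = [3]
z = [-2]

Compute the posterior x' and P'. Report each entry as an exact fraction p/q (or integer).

x' = [128/47, 194/47, -53/47]
P' = [4834/235 864/47 -2346/235; 864/47 1192/47 -581/47; -2346/235 -581/47 1589/235]

x̄ = F·x = [8, 2, -5]
P̄ = F·P·Fᵀ + Q = [86 -8 -58; -8 36 7; -58 7 42]
y = z − H·x̄ = [-10]
S = H·P̄·Hᵀ + R = [235]
K = P̄·Hᵀ·S⁻¹ = [124/235; -10/47; -91/235]
x' = x̄ + K·y = [128/47, 194/47, -53/47]
P' = (I − K·H)·P̄ = [4834/235 864/47 -2346/235; 864/47 1192/47 -581/47; -2346/235 -581/47 1589/235]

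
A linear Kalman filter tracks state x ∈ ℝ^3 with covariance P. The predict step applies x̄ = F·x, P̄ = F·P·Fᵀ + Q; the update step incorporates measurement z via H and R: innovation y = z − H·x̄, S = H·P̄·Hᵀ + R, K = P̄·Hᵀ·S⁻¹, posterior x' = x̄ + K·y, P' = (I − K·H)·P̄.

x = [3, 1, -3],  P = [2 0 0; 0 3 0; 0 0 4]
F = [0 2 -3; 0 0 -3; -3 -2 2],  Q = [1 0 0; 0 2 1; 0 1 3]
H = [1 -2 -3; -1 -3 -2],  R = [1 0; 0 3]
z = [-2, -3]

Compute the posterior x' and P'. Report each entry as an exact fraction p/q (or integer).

x̄ = F·x = [11, 9, -17]
P̄ = F·P·Fᵀ + Q = [49 36 -36; 36 38 -23; -36 -23 49]
y = z − H·x̄ = [-46, 1]
S = H·P̄·Hᵀ + R = [439 102; 102 386]
K = P̄·Hᵀ·S⁻¹ = [4148/15905 -9197/31810; 10901/79525 -24307/79525; -26798/79525 17047/159050]
x' = x̄ + K·y = [-40903/31810, 189972/79525, -221387/159050]
P' = (I − K·H)·P̄ = [14357/6362 -25956/15905 55771/31810; -25956/15905 177893/79525 -165489/79525; 55771/31810 -165489/79525 331469/159050]

x' = [-40903/31810, 189972/79525, -221387/159050]
P' = [14357/6362 -25956/15905 55771/31810; -25956/15905 177893/79525 -165489/79525; 55771/31810 -165489/79525 331469/159050]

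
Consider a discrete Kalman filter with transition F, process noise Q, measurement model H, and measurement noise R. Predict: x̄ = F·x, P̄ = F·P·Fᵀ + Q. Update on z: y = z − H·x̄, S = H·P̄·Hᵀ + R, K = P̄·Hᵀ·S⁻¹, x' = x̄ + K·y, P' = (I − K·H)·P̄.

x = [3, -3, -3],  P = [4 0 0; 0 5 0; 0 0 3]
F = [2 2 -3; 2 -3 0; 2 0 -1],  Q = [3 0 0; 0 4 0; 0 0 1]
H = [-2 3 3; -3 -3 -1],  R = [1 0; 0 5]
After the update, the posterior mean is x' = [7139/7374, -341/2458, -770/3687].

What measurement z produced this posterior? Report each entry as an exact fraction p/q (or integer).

x̄ = F·x = [9, 15, 9]
P̄ = F·P·Fᵀ + Q = [66 -14 25; -14 65 16; 25 16 20]
S = H·P̄·Hᵀ + R = [1186 -574; -574 1198]
K = P̄·Hᵀ·S⁻¹ = [-27812/136419 -67873/272838; 18971/90946 -1870/45473; -6299/545676 -68153/545676]
x' − x̄ = [-59227/7374, -37211/2458, -33953/3687] = K·y
y = (KᵀK)⁻¹·Kᵀ·(x' − x̄) = [-57, 79]
z = y + H·x̄ = [-57, 79] + [54, -81] = [-3, -2]

z = [-3, -2]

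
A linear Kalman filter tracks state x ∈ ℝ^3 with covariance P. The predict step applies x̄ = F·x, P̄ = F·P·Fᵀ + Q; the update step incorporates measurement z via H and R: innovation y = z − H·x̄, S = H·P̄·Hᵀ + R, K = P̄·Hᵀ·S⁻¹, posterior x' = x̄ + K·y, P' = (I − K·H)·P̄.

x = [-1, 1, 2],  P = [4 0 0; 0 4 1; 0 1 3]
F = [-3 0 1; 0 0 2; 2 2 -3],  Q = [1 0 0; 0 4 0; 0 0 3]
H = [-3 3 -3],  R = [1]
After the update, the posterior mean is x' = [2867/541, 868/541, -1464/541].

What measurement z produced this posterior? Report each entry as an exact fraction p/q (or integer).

x̄ = F·x = [5, 4, -6]
P̄ = F·P·Fᵀ + Q = [40 6 -31; 6 16 -14; -31 -14 50]
S = H·P̄·Hᵀ + R = [541]
K = P̄·Hᵀ·S⁻¹ = [-9/541; 72/541; -99/541]
x' − x̄ = [162/541, -1296/541, 1782/541] = K·y
y = (KᵀK)⁻¹·Kᵀ·(x' − x̄) = [-18]
z = y + H·x̄ = [-18] + [15] = [-3]

z = [-3]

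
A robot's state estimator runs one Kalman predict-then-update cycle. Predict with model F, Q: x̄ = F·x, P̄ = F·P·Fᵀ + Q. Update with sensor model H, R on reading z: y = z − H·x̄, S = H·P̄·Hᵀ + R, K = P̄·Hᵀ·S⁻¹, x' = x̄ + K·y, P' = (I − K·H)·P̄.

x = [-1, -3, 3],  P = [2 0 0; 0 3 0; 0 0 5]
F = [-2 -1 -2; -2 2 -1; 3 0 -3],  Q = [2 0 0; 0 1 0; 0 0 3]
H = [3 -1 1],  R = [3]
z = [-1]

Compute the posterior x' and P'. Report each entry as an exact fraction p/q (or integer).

x̄ = F·x = [-1, -7, -12]
P̄ = F·P·Fᵀ + Q = [33 12 18; 12 26 3; 18 3 66]
y = z − H·x̄ = [7]
S = H·P̄·Hᵀ + R = [422]
K = P̄·Hᵀ·S⁻¹ = [105/422; 13/422; 117/422]
x' = x̄ + K·y = [313/422, -2863/422, -4245/422]
P' = (I − K·H)·P̄ = [2901/422 3699/422 -4689/422; 3699/422 10803/422 -255/422; -4689/422 -255/422 14163/422]

x' = [313/422, -2863/422, -4245/422]
P' = [2901/422 3699/422 -4689/422; 3699/422 10803/422 -255/422; -4689/422 -255/422 14163/422]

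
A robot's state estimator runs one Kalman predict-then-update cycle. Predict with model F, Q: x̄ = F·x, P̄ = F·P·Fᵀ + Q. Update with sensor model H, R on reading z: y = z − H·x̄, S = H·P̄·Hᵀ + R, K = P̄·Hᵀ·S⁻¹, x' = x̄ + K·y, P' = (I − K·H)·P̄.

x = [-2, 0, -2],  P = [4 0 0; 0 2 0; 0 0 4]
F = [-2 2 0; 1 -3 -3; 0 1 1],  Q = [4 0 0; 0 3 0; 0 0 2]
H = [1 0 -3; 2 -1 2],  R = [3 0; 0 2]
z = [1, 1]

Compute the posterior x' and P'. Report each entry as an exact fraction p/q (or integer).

x' = [35752/29125, 7849/5825, -1268/29125]
P' = [45084/29125 17208/5825 5244/29125; 17208/5825 9326/1165 4228/5825; 5244/29125 4228/5825 7804/29125]

x̄ = F·x = [4, 4, -2]
P̄ = F·P·Fᵀ + Q = [28 -20 4; -20 61 -18; 4 -18 8]
y = z − H·x̄ = [-9, 1]
S = H·P̄·Hᵀ + R = [79 -42; -42 391]
K = P̄·Hᵀ·S⁻¹ = [9784/29125 7308/29125; 1508/5825 -1879/5825; -6056/29125 2478/29125]
x' = x̄ + K·y = [35752/29125, 7849/5825, -1268/29125]
P' = (I − K·H)·P̄ = [45084/29125 17208/5825 5244/29125; 17208/5825 9326/1165 4228/5825; 5244/29125 4228/5825 7804/29125]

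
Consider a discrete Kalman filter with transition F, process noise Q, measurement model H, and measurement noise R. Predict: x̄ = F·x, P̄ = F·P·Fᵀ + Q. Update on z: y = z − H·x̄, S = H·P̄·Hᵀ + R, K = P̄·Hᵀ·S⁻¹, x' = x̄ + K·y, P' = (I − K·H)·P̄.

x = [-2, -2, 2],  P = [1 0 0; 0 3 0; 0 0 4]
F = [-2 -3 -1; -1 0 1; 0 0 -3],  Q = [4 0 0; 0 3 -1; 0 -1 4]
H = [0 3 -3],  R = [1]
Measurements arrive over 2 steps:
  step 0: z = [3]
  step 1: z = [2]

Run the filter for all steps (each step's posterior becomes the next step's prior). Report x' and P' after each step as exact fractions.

step 0: x' = [6470/667, 967/667, 291/667], P' = [24249/667 1312/667 1326/667; 1312/667 1367/667 1346/667; 1326/667 1346/667 1399/667]
step 1: x' = [-7503652/378919, -1501859/378919, -1748721/378919], P' = [74766098/378919 18470183/378919 18448779/378919; 18470183/378919 5161126/378919 5135243/378919; 18448779/378919 5135243/378919 5151388/378919]

step 0: x̄ = F·x = [8, 4, -6]
step 0: P̄ = F·P·Fᵀ + Q = [39 -2 12; -2 8 -13; 12 -13 40]
step 0: y = z − H·x̄ = [-27]
step 0: S = H·P̄·Hᵀ + R = [667]
step 0: K = P̄·Hᵀ·S⁻¹ = [-42/667; 63/667; -159/667]
step 0: x' = x̄ + K·y = [6470/667, 967/667, 291/667]
step 0: P' = (I − K·H)·P̄ = [24249/667 1312/667 1326/667; 1312/667 1367/667 1346/667; 1326/667 1346/667 1399/667]
step 1: x̄ = F·x = [-16132/667, -6179/667, -873/667]
step 1: P̄ = F·P·Fᵀ + Q = [142490/667 45671/667 24267/667; 45671/667 24997/667 -886/667; 24267/667 -886/667 15259/667]
step 1: y = z − H·x̄ = [17252/667]
step 1: S = H·P̄·Hᵀ + R = [378919/667]
step 1: K = P̄·Hᵀ·S⁻¹ = [64212/378919; 77649/378919; -48435/378919]
step 1: x' = x̄ + K·y = [-7503652/378919, -1501859/378919, -1748721/378919]
step 1: P' = (I − K·H)·P̄ = [74766098/378919 18470183/378919 18448779/378919; 18470183/378919 5161126/378919 5135243/378919; 18448779/378919 5135243/378919 5151388/378919]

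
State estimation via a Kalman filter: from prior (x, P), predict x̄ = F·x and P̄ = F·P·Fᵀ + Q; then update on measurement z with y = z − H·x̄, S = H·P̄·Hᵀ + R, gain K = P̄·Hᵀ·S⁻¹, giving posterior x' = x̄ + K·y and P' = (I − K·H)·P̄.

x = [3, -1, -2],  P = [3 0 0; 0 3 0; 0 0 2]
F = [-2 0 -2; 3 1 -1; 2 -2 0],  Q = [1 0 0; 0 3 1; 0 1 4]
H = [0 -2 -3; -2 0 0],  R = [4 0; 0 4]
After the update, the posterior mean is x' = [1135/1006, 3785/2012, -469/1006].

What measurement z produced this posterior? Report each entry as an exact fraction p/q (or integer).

x̄ = F·x = [-2, 10, 8]
P̄ = F·P·Fᵀ + Q = [21 -14 -12; -14 35 13; -12 13 28]
S = H·P̄·Hᵀ + R = [552 -128; -128 88]
K = P̄·Hᵀ·S⁻¹ = [4/503 -937/2012; -751/4024 47/1006; -413/2012 -13/503]
x' − x̄ = [3147/1006, -16335/2012, -8517/1006] = K·y
y = (KᵀK)⁻¹·Kᵀ·(x' − x̄) = [42, -6]
z = y + H·x̄ = [42, -6] + [-44, 4] = [-2, -2]

z = [-2, -2]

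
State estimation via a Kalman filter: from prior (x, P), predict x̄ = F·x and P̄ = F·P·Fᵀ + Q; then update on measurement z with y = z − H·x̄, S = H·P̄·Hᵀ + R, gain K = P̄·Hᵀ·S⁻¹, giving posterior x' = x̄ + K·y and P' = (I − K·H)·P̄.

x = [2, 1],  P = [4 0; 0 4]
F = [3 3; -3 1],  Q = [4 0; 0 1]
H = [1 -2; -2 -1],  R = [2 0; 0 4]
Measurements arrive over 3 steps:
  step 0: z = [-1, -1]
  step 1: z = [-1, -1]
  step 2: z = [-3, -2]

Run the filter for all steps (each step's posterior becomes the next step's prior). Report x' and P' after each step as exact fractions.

step 0: x̄ = F·x = [9, -5]
step 0: P̄ = F·P·Fᵀ + Q = [76 -24; -24 41]
step 0: y = z − H·x̄ = [-20, 12]
step 0: S = H·P̄·Hᵀ + R = [338 -142; -142 253]
step 0: K = P̄·Hᵀ·S⁻¹ = [6598/32675 -12828/32675; -12912/32675 -6343/32675]
step 0: x' = x̄ + K·y = [8179/32675, 18749/32675]
step 0: P' = (I − K·H)·P̄ = [23164/32675 4984/32675; 4984/32675 15404/32675]
step 1: x̄ = F·x = [80784/32675, -5788/32675]
step 1: P̄ = F·P·Fᵀ + Q = [567524/32675 -192168/32675; -192168/32675 226651/32675]
step 1: y = z − H·x̄ = [-25007/6535, 24621/6535]
step 1: S = H·P̄·Hᵀ + R = [92326/1307 -50330/1307; -50330/1307 74351/1307]
step 1: K = P̄·Hᵀ·S⁻¹ = [1783978/8285045 -2995044/8285045; -3064656/8285045 -1371697/8285045]
step 1: x' = x̄ + K·y = [11864498/41425225, 25458709/41425225]
step 1: P' = (I − K·H)·P̄ = [27528308/41425225 4844264/41425225; 4844264/41425225 17745412/41425225]
step 2: x̄ = F·x = [111969621/41425225, -2026957/8285045]
step 2: P̄ = F·P·Fᵀ + Q = [660361132/41425225 -44716824/8285045; -44716824/8285045 11114393/1657009]
step 2: y = z − H·x̄ = [-256514866/41425225, 130954007/41425225]
step 2: S = H·P̄·Hᵀ + R = [2748987362/41425225 -1435754974/41425225; -1435754974/41425225 2190668773/41425225]
step 2: K = P̄·Hᵀ·S⁻¹ = [10271621494/47805756347 -17210263644/47805756347; -17671733040/47805756347 -7887254335/47805756347]
step 2: x' = x̄ + K·y = [11206114703/47805756347, 72798484764/47805756347]
step 2: P' = (I − K·H)·P̄ = [31645070428/47805756347 5550913720/47805756347; 5550913720/47805756347 20447189900/47805756347]

step 0: x' = [8179/32675, 18749/32675], P' = [23164/32675 4984/32675; 4984/32675 15404/32675]
step 1: x' = [11864498/41425225, 25458709/41425225], P' = [27528308/41425225 4844264/41425225; 4844264/41425225 17745412/41425225]
step 2: x' = [11206114703/47805756347, 72798484764/47805756347], P' = [31645070428/47805756347 5550913720/47805756347; 5550913720/47805756347 20447189900/47805756347]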